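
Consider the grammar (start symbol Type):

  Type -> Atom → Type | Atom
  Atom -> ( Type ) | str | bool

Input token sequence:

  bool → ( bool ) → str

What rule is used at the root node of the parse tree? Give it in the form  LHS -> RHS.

[Type [Atom bool] → [Type [Atom ( [Type [Atom bool]] )] → [Type [Atom str]]]]

Type -> Atom → Type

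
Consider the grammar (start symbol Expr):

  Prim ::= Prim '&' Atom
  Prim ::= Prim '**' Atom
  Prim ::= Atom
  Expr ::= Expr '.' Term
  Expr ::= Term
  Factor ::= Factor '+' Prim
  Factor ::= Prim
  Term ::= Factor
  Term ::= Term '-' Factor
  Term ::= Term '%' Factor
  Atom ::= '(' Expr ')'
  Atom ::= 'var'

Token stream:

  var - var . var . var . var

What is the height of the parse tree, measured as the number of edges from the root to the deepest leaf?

[Expr [Expr [Expr [Expr [Term [Term [Factor [Prim [Atom var]]]] - [Factor [Prim [Atom var]]]]] . [Term [Factor [Prim [Atom var]]]]] . [Term [Factor [Prim [Atom var]]]]] . [Term [Factor [Prim [Atom var]]]]]

9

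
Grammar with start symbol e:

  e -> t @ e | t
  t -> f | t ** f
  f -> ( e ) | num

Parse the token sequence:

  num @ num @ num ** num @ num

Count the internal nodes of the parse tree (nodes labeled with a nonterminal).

14

[e [t [f num]] @ [e [t [f num]] @ [e [t [t [f num]] ** [f num]] @ [e [t [f num]]]]]]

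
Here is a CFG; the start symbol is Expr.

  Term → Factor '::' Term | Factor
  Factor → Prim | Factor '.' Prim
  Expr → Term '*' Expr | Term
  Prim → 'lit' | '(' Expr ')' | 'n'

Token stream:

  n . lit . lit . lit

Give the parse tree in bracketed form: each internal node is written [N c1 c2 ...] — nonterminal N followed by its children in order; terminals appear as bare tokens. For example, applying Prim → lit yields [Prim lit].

[Expr [Term [Factor [Factor [Factor [Factor [Prim n]] . [Prim lit]] . [Prim lit]] . [Prim lit]]]]

Expr
Term
Factor
Factor . Prim
Factor . Prim . Prim
Factor . Prim . Prim . Prim
Prim . Prim . Prim . Prim
n . Prim . Prim . Prim
n . lit . Prim . Prim
n . lit . lit . Prim
n . lit . lit . lit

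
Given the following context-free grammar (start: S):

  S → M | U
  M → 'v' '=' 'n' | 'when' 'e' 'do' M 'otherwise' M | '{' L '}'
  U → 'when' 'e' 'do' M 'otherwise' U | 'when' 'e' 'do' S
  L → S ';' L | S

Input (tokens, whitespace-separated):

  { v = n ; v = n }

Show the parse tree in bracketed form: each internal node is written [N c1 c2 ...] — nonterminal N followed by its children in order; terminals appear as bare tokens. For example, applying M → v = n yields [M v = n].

[S [M { [L [S [M v = n]] ; [L [S [M v = n]]]] }]]

S
M
{ L }
{ S ; L }
{ M ; L }
{ v = n ; L }
{ v = n ; S }
{ v = n ; M }
{ v = n ; v = n }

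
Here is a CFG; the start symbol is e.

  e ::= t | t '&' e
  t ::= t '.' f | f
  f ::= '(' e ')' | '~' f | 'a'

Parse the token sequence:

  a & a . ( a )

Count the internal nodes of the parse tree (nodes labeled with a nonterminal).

[e [t [f a]] & [e [t [t [f a]] . [f ( [e [t [f a]]] )]]]]

11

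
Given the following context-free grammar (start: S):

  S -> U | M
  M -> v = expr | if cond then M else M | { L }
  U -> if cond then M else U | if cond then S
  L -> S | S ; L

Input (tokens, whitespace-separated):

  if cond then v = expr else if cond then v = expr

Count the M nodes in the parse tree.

[S [U if cond then [M v = expr] else [U if cond then [S [M v = expr]]]]]

2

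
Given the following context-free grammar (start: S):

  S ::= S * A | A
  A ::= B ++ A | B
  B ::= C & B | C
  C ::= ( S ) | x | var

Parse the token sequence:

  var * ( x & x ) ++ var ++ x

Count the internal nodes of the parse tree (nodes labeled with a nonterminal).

[S [S [A [B [C var]]]] * [A [B [C ( [S [A [B [C x] & [B [C x]]]]] )]] ++ [A [B [C var]] ++ [A [B [C x]]]]]]

20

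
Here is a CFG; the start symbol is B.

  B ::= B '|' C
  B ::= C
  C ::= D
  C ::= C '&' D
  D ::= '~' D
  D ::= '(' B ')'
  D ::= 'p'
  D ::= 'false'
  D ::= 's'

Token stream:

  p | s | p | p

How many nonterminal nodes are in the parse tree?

[B [B [B [B [C [D p]]] | [C [D s]]] | [C [D p]]] | [C [D p]]]

12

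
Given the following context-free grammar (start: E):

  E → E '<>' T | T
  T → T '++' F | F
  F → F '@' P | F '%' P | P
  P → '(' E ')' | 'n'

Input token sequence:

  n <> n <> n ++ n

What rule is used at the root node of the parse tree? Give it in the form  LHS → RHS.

E → E '<>' T

[E [E [E [T [F [P n]]]] <> [T [F [P n]]]] <> [T [T [F [P n]]] ++ [F [P n]]]]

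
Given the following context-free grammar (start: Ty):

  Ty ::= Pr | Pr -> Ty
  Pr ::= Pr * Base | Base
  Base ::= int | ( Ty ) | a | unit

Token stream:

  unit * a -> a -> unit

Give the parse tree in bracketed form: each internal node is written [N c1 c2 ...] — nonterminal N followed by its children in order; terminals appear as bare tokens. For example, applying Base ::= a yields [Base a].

[Ty [Pr [Pr [Base unit]] * [Base a]] -> [Ty [Pr [Base a]] -> [Ty [Pr [Base unit]]]]]

Ty
Pr -> Ty
Pr * Base -> Ty
Base * Base -> Ty
unit * Base -> Ty
unit * a -> Ty
unit * a -> Pr -> Ty
unit * a -> Base -> Ty
unit * a -> a -> Ty
unit * a -> a -> Pr
unit * a -> a -> Base
unit * a -> a -> unit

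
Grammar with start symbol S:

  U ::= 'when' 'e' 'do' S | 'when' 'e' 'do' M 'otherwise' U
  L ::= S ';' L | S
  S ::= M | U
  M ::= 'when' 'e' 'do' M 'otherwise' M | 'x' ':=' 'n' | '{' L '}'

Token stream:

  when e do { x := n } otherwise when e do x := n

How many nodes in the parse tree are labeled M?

[S [U when e do [M { [L [S [M x := n]]] }] otherwise [U when e do [S [M x := n]]]]]

3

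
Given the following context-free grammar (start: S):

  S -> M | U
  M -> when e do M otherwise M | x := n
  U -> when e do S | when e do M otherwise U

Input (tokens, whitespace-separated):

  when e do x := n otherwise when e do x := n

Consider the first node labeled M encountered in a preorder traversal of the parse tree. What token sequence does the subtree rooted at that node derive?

x := n

[S [U when e do [M x := n] otherwise [U when e do [S [M x := n]]]]]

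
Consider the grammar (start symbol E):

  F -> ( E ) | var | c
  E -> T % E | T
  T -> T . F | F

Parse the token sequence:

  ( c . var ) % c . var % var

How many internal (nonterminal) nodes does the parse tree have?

[E [T [F ( [E [T [T [F c]] . [F var]]] )]] % [E [T [T [F c]] . [F var]] % [E [T [F var]]]]]

16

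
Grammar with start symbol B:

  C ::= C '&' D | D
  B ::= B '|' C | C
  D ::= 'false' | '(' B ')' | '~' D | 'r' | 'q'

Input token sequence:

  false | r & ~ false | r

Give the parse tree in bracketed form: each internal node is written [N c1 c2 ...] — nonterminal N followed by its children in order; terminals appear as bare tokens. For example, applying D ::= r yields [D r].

[B [B [B [C [D false]]] | [C [C [D r]] & [D ~ [D false]]]] | [C [D r]]]

B
B | C
B | C | C
C | C | C
D | C | C
false | C | C
false | C & D | C
false | D & D | C
false | r & D | C
false | r & ~ D | C
false | r & ~ false | C
false | r & ~ false | D
false | r & ~ false | r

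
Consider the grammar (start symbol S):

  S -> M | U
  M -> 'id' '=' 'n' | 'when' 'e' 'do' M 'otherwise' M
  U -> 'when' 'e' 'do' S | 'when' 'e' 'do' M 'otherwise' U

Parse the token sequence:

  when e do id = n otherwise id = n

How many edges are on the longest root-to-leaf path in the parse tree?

[S [M when e do [M id = n] otherwise [M id = n]]]

3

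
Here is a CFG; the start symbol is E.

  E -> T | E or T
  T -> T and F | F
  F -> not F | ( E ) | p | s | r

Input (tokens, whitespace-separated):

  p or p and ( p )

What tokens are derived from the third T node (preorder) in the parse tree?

p

[E [E [T [F p]]] or [T [T [F p]] and [F ( [E [T [F p]]] )]]]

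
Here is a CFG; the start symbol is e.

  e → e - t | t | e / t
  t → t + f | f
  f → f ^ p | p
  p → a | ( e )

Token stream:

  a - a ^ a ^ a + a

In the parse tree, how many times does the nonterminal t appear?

[e [e [t [f [p a]]]] - [t [t [f [f [f [p a]] ^ [p a]] ^ [p a]]] + [f [p a]]]]

3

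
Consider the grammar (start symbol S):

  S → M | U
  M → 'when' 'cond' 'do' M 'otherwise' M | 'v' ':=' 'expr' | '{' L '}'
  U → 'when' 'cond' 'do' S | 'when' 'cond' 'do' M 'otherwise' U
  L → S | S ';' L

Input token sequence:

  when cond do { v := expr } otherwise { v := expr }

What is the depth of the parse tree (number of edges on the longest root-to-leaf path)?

6

[S [M when cond do [M { [L [S [M v := expr]]] }] otherwise [M { [L [S [M v := expr]]] }]]]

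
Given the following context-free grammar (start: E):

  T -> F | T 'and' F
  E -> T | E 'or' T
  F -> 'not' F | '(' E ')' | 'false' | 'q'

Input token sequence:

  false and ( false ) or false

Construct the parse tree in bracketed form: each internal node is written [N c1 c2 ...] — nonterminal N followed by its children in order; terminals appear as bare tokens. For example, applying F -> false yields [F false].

[E [E [T [T [F false]] and [F ( [E [T [F false]]] )]]] or [T [F false]]]

E
E or T
T or T
T and F or T
F and F or T
false and F or T
false and ( E ) or T
false and ( T ) or T
false and ( F ) or T
false and ( false ) or T
false and ( false ) or F
false and ( false ) or false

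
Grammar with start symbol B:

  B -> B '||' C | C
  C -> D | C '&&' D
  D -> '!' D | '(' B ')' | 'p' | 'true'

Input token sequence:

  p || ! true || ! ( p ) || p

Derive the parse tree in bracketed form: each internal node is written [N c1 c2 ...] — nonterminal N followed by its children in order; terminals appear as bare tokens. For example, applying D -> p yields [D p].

[B [B [B [B [C [D p]]] || [C [D ! [D true]]]] || [C [D ! [D ( [B [C [D p]]] )]]]] || [C [D p]]]

B
B || C
B || C || C
B || C || C || C
C || C || C || C
D || C || C || C
p || C || C || C
p || D || C || C
p || ! D || C || C
p || ! true || C || C
p || ! true || D || C
p || ! true || ! D || C
p || ! true || ! ( B ) || C
p || ! true || ! ( C ) || C
p || ! true || ! ( D ) || C
p || ! true || ! ( p ) || C
p || ! true || ! ( p ) || D
p || ! true || ! ( p ) || p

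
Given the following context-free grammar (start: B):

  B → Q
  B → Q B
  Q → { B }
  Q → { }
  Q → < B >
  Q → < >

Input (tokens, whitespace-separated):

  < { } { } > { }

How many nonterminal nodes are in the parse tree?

8

[B [Q < [B [Q { }] [B [Q { }]]] >] [B [Q { }]]]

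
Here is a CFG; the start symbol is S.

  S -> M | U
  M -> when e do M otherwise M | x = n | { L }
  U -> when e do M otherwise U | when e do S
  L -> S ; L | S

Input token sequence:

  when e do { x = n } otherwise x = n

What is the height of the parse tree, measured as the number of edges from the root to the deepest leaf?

6

[S [M when e do [M { [L [S [M x = n]]] }] otherwise [M x = n]]]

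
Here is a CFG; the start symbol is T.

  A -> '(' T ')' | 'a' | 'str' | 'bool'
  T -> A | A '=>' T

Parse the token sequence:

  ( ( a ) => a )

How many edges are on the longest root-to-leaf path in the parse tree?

[T [A ( [T [A ( [T [A a]] )] => [T [A a]]] )]]

6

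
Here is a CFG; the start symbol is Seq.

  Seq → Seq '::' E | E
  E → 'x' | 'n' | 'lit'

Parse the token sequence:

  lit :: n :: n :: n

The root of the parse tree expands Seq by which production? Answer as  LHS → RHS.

Seq → Seq '::' E

[Seq [Seq [Seq [Seq [E lit]] :: [E n]] :: [E n]] :: [E n]]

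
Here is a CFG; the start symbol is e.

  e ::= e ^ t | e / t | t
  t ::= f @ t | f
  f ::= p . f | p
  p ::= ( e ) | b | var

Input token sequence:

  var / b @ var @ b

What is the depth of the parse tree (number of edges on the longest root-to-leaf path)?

6

[e [e [t [f [p var]]]] / [t [f [p b]] @ [t [f [p var]] @ [t [f [p b]]]]]]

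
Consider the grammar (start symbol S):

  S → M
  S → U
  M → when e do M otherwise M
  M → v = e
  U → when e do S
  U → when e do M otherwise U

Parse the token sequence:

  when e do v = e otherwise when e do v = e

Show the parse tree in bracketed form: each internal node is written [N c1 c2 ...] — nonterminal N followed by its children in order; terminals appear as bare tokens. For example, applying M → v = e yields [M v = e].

[S [U when e do [M v = e] otherwise [U when e do [S [M v = e]]]]]

S
U
when e do M otherwise U
when e do v = e otherwise U
when e do v = e otherwise when e do S
when e do v = e otherwise when e do M
when e do v = e otherwise when e do v = e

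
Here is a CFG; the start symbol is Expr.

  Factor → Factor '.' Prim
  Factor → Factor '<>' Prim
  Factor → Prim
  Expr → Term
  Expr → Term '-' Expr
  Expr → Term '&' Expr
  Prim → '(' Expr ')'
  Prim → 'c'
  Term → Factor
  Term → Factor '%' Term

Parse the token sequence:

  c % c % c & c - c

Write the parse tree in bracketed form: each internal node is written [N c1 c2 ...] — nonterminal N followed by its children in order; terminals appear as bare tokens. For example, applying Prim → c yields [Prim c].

Expr
Term & Expr
Factor % Term & Expr
Prim % Term & Expr
c % Term & Expr
c % Factor % Term & Expr
c % Prim % Term & Expr
c % c % Term & Expr
c % c % Factor & Expr
c % c % Prim & Expr
c % c % c & Expr
c % c % c & Term - Expr
c % c % c & Factor - Expr
c % c % c & Prim - Expr
c % c % c & c - Expr
c % c % c & c - Term
c % c % c & c - Factor
c % c % c & c - Prim
c % c % c & c - c

[Expr [Term [Factor [Prim c]] % [Term [Factor [Prim c]] % [Term [Factor [Prim c]]]]] & [Expr [Term [Factor [Prim c]]] - [Expr [Term [Factor [Prim c]]]]]]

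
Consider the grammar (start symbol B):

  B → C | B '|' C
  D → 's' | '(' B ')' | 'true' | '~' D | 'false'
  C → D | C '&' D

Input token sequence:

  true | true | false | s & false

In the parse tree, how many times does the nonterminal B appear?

4

[B [B [B [B [C [D true]]] | [C [D true]]] | [C [D false]]] | [C [C [D s]] & [D false]]]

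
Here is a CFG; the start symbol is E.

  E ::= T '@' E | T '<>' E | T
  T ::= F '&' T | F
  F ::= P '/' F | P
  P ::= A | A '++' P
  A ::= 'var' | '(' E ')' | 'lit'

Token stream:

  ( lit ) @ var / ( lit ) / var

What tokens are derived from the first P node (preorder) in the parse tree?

( lit )

[E [T [F [P [A ( [E [T [F [P [A lit]]]]] )]]]] @ [E [T [F [P [A var]] / [F [P [A ( [E [T [F [P [A lit]]]]] )]] / [F [P [A var]]]]]]]]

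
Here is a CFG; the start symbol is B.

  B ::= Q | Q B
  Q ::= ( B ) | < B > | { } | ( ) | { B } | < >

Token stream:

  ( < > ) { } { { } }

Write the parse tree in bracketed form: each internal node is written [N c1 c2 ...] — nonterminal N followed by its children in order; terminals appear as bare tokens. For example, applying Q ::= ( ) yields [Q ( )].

[B [Q ( [B [Q < >]] )] [B [Q { }] [B [Q { [B [Q { }]] }]]]]

B
Q B
( B ) B
( Q ) B
( < > ) B
( < > ) Q B
( < > ) { } B
( < > ) { } Q
( < > ) { } { B }
( < > ) { } { Q }
( < > ) { } { { } }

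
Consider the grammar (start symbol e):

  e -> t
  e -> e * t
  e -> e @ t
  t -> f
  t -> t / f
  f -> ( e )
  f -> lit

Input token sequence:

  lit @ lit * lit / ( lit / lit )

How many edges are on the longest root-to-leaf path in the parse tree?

[e [e [e [t [f lit]]] @ [t [f lit]]] * [t [t [f lit]] / [f ( [e [t [t [f lit]] / [f lit]]] )]]]

7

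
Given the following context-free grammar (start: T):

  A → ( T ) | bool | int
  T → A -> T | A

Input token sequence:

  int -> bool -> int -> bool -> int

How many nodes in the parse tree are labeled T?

5

[T [A int] -> [T [A bool] -> [T [A int] -> [T [A bool] -> [T [A int]]]]]]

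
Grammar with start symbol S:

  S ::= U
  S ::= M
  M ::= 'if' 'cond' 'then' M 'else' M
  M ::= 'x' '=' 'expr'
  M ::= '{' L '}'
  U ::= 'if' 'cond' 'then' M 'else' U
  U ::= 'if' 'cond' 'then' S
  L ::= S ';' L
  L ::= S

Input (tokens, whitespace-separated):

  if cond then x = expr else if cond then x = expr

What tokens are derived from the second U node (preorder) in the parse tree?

[S [U if cond then [M x = expr] else [U if cond then [S [M x = expr]]]]]

if cond then x = expr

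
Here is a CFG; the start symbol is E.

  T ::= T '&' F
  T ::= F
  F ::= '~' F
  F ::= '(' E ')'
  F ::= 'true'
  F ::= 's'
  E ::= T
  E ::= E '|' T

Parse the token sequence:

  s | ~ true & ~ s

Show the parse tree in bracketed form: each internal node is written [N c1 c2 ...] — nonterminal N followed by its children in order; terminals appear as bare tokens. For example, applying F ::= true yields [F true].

E
E | T
T | T
F | T
s | T
s | T & F
s | F & F
s | ~ F & F
s | ~ true & F
s | ~ true & ~ F
s | ~ true & ~ s

[E [E [T [F s]]] | [T [T [F ~ [F true]]] & [F ~ [F s]]]]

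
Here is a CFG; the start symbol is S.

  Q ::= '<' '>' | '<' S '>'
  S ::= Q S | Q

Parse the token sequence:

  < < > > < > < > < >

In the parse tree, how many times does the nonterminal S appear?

[S [Q < [S [Q < >]] >] [S [Q < >] [S [Q < >] [S [Q < >]]]]]

5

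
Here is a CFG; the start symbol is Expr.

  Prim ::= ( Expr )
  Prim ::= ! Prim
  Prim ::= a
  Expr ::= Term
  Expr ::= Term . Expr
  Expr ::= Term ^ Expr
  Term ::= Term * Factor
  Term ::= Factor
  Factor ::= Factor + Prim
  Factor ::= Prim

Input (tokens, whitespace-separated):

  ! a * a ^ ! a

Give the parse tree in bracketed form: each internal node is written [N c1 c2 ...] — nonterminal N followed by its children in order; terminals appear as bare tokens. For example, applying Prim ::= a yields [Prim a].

[Expr [Term [Term [Factor [Prim ! [Prim a]]]] * [Factor [Prim a]]] ^ [Expr [Term [Factor [Prim ! [Prim a]]]]]]

Expr
Term ^ Expr
Term * Factor ^ Expr
Factor * Factor ^ Expr
Prim * Factor ^ Expr
! Prim * Factor ^ Expr
! a * Factor ^ Expr
! a * Prim ^ Expr
! a * a ^ Expr
! a * a ^ Term
! a * a ^ Factor
! a * a ^ Prim
! a * a ^ ! Prim
! a * a ^ ! a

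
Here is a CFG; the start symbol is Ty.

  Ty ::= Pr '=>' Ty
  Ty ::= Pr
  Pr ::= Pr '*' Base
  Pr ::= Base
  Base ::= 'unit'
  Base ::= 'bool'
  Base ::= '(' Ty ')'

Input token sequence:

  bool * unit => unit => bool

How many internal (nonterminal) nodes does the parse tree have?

11

[Ty [Pr [Pr [Base bool]] * [Base unit]] => [Ty [Pr [Base unit]] => [Ty [Pr [Base bool]]]]]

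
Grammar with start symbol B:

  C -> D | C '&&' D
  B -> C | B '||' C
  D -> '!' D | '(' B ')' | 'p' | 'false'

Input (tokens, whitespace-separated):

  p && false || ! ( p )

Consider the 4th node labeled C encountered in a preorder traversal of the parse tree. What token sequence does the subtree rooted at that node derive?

p

[B [B [C [C [D p]] && [D false]]] || [C [D ! [D ( [B [C [D p]]] )]]]]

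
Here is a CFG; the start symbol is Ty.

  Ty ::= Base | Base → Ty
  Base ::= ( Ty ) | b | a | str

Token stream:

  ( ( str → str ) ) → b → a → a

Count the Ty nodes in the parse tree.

[Ty [Base ( [Ty [Base ( [Ty [Base str] → [Ty [Base str]]] )]] )] → [Ty [Base b] → [Ty [Base a] → [Ty [Base a]]]]]

7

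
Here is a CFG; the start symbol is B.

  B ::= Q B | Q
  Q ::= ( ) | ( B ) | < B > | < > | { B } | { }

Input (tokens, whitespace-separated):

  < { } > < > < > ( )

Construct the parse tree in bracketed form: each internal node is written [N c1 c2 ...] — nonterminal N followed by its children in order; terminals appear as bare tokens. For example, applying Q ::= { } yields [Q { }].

[B [Q < [B [Q { }]] >] [B [Q < >] [B [Q < >] [B [Q ( )]]]]]

B
Q B
< B > B
< Q > B
< { } > B
< { } > Q B
< { } > < > B
< { } > < > Q B
< { } > < > < > B
< { } > < > < > Q
< { } > < > < > ( )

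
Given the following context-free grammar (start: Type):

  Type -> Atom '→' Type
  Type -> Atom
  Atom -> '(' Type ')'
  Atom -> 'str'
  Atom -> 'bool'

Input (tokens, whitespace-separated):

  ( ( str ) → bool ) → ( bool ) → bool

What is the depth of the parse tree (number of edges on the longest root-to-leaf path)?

[Type [Atom ( [Type [Atom ( [Type [Atom str]] )] → [Type [Atom bool]]] )] → [Type [Atom ( [Type [Atom bool]] )] → [Type [Atom bool]]]]

6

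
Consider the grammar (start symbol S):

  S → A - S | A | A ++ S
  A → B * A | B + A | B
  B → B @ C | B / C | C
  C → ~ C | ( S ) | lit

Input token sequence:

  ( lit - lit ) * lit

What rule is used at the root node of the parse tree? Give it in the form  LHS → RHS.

[S [A [B [C ( [S [A [B [C lit]]] - [S [A [B [C lit]]]]] )]] * [A [B [C lit]]]]]

S → A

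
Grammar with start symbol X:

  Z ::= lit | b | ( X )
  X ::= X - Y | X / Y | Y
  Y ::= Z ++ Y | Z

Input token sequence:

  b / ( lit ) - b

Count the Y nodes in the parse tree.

[X [X [X [Y [Z b]]] / [Y [Z ( [X [Y [Z lit]]] )]]] - [Y [Z b]]]

4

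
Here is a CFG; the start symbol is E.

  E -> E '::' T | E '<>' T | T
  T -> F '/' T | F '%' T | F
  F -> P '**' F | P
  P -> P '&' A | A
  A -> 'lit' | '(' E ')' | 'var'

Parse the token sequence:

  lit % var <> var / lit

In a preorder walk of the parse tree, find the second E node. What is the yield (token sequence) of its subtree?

[E [E [T [F [P [A lit]]] % [T [F [P [A var]]]]]] <> [T [F [P [A var]]] / [T [F [P [A lit]]]]]]

lit % var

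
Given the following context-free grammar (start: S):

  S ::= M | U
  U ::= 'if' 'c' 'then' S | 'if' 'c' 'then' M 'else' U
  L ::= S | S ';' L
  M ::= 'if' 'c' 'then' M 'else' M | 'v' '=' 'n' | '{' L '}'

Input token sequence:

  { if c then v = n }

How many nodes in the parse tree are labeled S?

3

[S [M { [L [S [U if c then [S [M v = n]]]]] }]]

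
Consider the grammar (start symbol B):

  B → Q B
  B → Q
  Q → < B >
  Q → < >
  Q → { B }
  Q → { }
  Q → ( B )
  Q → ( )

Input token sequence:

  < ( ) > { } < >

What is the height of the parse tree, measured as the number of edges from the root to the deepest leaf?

[B [Q < [B [Q ( )]] >] [B [Q { }] [B [Q < >]]]]

4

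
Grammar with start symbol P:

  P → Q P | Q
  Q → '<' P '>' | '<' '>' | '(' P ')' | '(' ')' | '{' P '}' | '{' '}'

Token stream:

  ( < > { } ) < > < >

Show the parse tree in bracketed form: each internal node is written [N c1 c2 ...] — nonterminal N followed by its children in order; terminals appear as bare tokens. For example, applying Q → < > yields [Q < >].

[P [Q ( [P [Q < >] [P [Q { }]]] )] [P [Q < >] [P [Q < >]]]]

P
Q P
( P ) P
( Q P ) P
( < > P ) P
( < > Q ) P
( < > { } ) P
( < > { } ) Q P
( < > { } ) < > P
( < > { } ) < > Q
( < > { } ) < > < >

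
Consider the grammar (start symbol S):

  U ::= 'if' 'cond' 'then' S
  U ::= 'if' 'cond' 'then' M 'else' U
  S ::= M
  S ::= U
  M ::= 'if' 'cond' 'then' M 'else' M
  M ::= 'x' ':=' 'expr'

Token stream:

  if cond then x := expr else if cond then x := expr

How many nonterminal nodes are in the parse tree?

[S [U if cond then [M x := expr] else [U if cond then [S [M x := expr]]]]]

6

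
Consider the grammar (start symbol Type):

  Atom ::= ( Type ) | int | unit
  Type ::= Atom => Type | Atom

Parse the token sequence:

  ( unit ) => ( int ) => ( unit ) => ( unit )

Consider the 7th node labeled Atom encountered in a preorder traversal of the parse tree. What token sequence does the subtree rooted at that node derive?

[Type [Atom ( [Type [Atom unit]] )] => [Type [Atom ( [Type [Atom int]] )] => [Type [Atom ( [Type [Atom unit]] )] => [Type [Atom ( [Type [Atom unit]] )]]]]]

( unit )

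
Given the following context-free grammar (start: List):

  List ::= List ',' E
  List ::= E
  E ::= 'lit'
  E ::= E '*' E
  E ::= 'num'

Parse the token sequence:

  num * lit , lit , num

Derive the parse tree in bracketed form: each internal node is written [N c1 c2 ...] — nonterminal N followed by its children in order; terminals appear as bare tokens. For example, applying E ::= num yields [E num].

[List [List [List [E [E num] * [E lit]]] , [E lit]] , [E num]]

List
List , E
List , E , E
E , E , E
E * E , E , E
num * E , E , E
num * lit , E , E
num * lit , lit , E
num * lit , lit , num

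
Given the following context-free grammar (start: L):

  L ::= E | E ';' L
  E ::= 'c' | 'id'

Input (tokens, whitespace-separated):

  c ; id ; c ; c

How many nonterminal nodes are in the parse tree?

8

[L [E c] ; [L [E id] ; [L [E c] ; [L [E c]]]]]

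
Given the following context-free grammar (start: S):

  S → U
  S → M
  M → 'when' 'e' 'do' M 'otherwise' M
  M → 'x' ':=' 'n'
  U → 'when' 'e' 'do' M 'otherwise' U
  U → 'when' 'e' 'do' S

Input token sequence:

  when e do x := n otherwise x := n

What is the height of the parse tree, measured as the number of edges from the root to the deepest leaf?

[S [M when e do [M x := n] otherwise [M x := n]]]

3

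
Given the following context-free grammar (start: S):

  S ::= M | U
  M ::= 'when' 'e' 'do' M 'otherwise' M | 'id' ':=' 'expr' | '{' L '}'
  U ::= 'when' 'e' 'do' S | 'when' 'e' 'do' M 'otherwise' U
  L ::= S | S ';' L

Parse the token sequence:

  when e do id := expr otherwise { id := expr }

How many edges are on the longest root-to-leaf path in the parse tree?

6

[S [M when e do [M id := expr] otherwise [M { [L [S [M id := expr]]] }]]]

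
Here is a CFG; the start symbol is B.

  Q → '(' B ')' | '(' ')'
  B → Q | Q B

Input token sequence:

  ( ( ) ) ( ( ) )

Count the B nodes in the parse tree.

4

[B [Q ( [B [Q ( )]] )] [B [Q ( [B [Q ( )]] )]]]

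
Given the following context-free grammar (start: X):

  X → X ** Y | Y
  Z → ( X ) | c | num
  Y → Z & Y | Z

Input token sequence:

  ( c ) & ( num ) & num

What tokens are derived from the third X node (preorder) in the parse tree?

[X [Y [Z ( [X [Y [Z c]]] )] & [Y [Z ( [X [Y [Z num]]] )] & [Y [Z num]]]]]

num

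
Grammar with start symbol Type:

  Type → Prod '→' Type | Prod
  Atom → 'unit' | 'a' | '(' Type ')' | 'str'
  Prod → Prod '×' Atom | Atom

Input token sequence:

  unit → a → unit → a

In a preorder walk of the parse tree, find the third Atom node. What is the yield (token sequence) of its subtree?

unit

[Type [Prod [Atom unit]] → [Type [Prod [Atom a]] → [Type [Prod [Atom unit]] → [Type [Prod [Atom a]]]]]]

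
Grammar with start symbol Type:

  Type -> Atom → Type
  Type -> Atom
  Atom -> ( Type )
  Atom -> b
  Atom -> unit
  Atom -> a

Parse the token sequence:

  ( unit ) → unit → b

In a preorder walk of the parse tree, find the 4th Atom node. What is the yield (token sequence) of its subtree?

[Type [Atom ( [Type [Atom unit]] )] → [Type [Atom unit] → [Type [Atom b]]]]

b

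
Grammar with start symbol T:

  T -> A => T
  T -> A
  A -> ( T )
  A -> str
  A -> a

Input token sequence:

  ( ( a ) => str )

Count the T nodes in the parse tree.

4

[T [A ( [T [A ( [T [A a]] )] => [T [A str]]] )]]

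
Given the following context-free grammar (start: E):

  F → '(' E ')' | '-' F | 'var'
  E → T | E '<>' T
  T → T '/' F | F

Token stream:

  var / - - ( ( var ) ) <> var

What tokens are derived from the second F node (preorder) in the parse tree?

- - ( ( var ) )

[E [E [T [T [F var]] / [F - [F - [F ( [E [T [F ( [E [T [F var]]] )]]] )]]]]] <> [T [F var]]]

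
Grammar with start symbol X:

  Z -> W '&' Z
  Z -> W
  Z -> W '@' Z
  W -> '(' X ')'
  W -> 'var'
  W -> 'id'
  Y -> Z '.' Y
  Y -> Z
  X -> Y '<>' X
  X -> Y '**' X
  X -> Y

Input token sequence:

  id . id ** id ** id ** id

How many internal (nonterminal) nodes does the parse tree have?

[X [Y [Z [W id]] . [Y [Z [W id]]]] ** [X [Y [Z [W id]]] ** [X [Y [Z [W id]]] ** [X [Y [Z [W id]]]]]]]

19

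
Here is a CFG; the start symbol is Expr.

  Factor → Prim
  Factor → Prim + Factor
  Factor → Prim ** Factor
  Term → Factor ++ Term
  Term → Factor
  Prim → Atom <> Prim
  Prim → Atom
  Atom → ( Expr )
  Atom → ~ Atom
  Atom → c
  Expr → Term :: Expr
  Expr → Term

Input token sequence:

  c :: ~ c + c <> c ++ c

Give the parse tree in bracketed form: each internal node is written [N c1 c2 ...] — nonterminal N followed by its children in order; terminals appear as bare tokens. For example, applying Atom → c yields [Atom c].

Expr
Term :: Expr
Factor :: Expr
Prim :: Expr
Atom :: Expr
c :: Expr
c :: Term
c :: Factor ++ Term
c :: Prim + Factor ++ Term
c :: Atom + Factor ++ Term
c :: ~ Atom + Factor ++ Term
c :: ~ c + Factor ++ Term
c :: ~ c + Prim ++ Term
c :: ~ c + Atom <> Prim ++ Term
c :: ~ c + c <> Prim ++ Term
c :: ~ c + c <> Atom ++ Term
c :: ~ c + c <> c ++ Term
c :: ~ c + c <> c ++ Factor
c :: ~ c + c <> c ++ Prim
c :: ~ c + c <> c ++ Atom
c :: ~ c + c <> c ++ c

[Expr [Term [Factor [Prim [Atom c]]]] :: [Expr [Term [Factor [Prim [Atom ~ [Atom c]]] + [Factor [Prim [Atom c] <> [Prim [Atom c]]]]] ++ [Term [Factor [Prim [Atom c]]]]]]]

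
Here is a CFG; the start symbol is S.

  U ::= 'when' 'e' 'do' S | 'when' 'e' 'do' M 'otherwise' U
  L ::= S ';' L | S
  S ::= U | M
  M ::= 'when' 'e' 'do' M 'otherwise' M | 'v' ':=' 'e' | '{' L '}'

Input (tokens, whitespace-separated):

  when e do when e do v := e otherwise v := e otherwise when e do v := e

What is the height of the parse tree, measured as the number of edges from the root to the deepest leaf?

[S [U when e do [M when e do [M v := e] otherwise [M v := e]] otherwise [U when e do [S [M v := e]]]]]

5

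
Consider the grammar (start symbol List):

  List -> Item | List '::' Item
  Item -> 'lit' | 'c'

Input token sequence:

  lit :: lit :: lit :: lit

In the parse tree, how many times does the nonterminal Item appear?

4

[List [List [List [List [Item lit]] :: [Item lit]] :: [Item lit]] :: [Item lit]]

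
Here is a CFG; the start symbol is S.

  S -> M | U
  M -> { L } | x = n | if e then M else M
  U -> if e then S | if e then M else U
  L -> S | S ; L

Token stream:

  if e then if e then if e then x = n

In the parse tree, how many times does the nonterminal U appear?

[S [U if e then [S [U if e then [S [U if e then [S [M x = n]]]]]]]]

3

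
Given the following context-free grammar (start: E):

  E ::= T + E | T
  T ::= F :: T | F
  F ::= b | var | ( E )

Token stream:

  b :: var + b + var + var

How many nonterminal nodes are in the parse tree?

14

[E [T [F b] :: [T [F var]]] + [E [T [F b]] + [E [T [F var]] + [E [T [F var]]]]]]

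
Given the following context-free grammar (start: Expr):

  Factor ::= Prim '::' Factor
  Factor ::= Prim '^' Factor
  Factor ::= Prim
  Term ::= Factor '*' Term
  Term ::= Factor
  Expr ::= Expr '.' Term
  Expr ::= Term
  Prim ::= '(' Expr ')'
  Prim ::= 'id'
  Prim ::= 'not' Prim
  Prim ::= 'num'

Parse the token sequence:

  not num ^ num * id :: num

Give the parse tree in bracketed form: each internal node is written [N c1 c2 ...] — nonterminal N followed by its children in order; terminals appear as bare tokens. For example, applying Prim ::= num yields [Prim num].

[Expr [Term [Factor [Prim not [Prim num]] ^ [Factor [Prim num]]] * [Term [Factor [Prim id] :: [Factor [Prim num]]]]]]

Expr
Term
Factor * Term
Prim ^ Factor * Term
not Prim ^ Factor * Term
not num ^ Factor * Term
not num ^ Prim * Term
not num ^ num * Term
not num ^ num * Factor
not num ^ num * Prim :: Factor
not num ^ num * id :: Factor
not num ^ num * id :: Prim
not num ^ num * id :: num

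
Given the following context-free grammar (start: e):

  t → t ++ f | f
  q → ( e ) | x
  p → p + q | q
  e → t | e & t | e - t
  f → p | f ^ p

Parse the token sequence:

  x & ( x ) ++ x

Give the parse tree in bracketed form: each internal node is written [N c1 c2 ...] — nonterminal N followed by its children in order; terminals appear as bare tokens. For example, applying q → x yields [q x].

[e [e [t [f [p [q x]]]]] & [t [t [f [p [q ( [e [t [f [p [q x]]]]] )]]]] ++ [f [p [q x]]]]]

e
e & t
t & t
f & t
p & t
q & t
x & t
x & t ++ f
x & f ++ f
x & p ++ f
x & q ++ f
x & ( e ) ++ f
x & ( t ) ++ f
x & ( f ) ++ f
x & ( p ) ++ f
x & ( q ) ++ f
x & ( x ) ++ f
x & ( x ) ++ p
x & ( x ) ++ q
x & ( x ) ++ x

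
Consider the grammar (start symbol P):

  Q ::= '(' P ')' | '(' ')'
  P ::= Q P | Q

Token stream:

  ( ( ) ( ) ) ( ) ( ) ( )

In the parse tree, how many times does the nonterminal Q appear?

6

[P [Q ( [P [Q ( )] [P [Q ( )]]] )] [P [Q ( )] [P [Q ( )] [P [Q ( )]]]]]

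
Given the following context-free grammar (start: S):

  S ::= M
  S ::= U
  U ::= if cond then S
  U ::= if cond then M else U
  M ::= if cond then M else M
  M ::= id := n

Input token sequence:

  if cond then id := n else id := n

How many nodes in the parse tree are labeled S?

[S [M if cond then [M id := n] else [M id := n]]]

1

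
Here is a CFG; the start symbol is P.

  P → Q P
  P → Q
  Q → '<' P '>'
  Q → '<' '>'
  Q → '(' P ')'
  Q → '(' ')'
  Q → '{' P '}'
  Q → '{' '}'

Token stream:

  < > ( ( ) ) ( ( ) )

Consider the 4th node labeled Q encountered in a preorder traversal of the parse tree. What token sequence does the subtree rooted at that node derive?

[P [Q < >] [P [Q ( [P [Q ( )]] )] [P [Q ( [P [Q ( )]] )]]]]

( ( ) )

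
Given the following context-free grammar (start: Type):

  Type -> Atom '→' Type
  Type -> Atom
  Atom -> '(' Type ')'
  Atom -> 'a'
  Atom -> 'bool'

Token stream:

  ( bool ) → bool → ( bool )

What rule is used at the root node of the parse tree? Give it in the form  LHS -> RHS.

Type -> Atom '→' Type

[Type [Atom ( [Type [Atom bool]] )] → [Type [Atom bool] → [Type [Atom ( [Type [Atom bool]] )]]]]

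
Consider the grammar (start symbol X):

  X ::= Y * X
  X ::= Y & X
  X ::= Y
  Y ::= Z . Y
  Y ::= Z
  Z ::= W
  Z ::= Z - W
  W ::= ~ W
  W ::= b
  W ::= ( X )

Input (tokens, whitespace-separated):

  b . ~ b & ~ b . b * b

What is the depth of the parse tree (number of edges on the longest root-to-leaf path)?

6

[X [Y [Z [W b]] . [Y [Z [W ~ [W b]]]]] & [X [Y [Z [W ~ [W b]]] . [Y [Z [W b]]]] * [X [Y [Z [W b]]]]]]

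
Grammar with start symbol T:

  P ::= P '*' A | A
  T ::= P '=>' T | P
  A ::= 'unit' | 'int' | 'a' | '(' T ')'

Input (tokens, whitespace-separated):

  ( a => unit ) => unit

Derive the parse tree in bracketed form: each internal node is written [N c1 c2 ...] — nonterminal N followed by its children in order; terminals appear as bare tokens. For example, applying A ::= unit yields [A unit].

[T [P [A ( [T [P [A a]] => [T [P [A unit]]]] )]] => [T [P [A unit]]]]

T
P => T
A => T
( T ) => T
( P => T ) => T
( A => T ) => T
( a => T ) => T
( a => P ) => T
( a => A ) => T
( a => unit ) => T
( a => unit ) => P
( a => unit ) => A
( a => unit ) => unit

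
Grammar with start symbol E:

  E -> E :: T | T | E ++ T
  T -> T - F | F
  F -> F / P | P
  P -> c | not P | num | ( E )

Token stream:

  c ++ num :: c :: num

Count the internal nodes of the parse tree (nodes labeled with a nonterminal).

[E [E [E [E [T [F [P c]]]] ++ [T [F [P num]]]] :: [T [F [P c]]]] :: [T [F [P num]]]]

16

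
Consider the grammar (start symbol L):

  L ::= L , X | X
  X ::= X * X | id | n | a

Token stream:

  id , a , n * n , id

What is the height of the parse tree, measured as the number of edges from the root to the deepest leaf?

5

[L [L [L [L [X id]] , [X a]] , [X [X n] * [X n]]] , [X id]]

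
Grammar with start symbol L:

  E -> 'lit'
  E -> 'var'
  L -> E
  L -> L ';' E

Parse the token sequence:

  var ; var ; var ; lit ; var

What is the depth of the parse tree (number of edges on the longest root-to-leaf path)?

6

[L [L [L [L [L [E var]] ; [E var]] ; [E var]] ; [E lit]] ; [E var]]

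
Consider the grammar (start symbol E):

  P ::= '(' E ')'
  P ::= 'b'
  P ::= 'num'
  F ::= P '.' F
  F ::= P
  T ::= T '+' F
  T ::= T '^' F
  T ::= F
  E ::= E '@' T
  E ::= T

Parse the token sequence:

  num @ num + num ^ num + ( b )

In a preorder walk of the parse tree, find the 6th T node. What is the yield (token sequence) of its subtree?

b

[E [E [T [F [P num]]]] @ [T [T [T [T [F [P num]]] + [F [P num]]] ^ [F [P num]]] + [F [P ( [E [T [F [P b]]]] )]]]]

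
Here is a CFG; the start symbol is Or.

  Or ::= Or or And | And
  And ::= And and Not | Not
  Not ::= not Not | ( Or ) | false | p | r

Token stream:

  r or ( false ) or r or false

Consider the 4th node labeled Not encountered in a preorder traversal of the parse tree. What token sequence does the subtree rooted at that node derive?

r

[Or [Or [Or [Or [And [Not r]]] or [And [Not ( [Or [And [Not false]]] )]]] or [And [Not r]]] or [And [Not false]]]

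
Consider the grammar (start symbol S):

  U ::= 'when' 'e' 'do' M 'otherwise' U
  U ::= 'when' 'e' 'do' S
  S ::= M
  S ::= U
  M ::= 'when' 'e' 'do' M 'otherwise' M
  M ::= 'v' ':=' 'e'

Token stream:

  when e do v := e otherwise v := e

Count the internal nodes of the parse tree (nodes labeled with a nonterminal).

4

[S [M when e do [M v := e] otherwise [M v := e]]]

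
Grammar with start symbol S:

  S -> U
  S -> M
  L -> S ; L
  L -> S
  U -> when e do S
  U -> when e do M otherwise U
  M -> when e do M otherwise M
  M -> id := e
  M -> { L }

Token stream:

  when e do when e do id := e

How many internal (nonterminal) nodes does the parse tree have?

6

[S [U when e do [S [U when e do [S [M id := e]]]]]]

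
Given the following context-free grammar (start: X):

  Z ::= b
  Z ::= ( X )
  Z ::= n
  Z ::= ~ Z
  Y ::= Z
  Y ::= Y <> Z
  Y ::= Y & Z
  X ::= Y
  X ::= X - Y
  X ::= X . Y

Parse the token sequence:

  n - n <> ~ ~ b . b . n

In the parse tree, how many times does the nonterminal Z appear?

[X [X [X [X [Y [Z n]]] - [Y [Y [Z n]] <> [Z ~ [Z ~ [Z b]]]]] . [Y [Z b]]] . [Y [Z n]]]

7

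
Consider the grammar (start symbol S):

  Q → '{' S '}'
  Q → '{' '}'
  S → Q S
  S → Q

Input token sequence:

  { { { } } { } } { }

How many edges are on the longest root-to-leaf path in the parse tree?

6

[S [Q { [S [Q { [S [Q { }]] }] [S [Q { }]]] }] [S [Q { }]]]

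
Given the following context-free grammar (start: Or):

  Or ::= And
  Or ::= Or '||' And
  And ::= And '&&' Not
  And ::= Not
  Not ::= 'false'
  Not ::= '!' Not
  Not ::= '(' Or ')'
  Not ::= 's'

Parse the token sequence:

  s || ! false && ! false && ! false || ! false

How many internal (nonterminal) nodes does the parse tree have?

17

[Or [Or [Or [And [Not s]]] || [And [And [And [Not ! [Not false]]] && [Not ! [Not false]]] && [Not ! [Not false]]]] || [And [Not ! [Not false]]]]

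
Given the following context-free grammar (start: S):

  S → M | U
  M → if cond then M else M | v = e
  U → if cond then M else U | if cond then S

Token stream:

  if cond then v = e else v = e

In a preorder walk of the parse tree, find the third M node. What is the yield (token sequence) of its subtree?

v = e

[S [M if cond then [M v = e] else [M v = e]]]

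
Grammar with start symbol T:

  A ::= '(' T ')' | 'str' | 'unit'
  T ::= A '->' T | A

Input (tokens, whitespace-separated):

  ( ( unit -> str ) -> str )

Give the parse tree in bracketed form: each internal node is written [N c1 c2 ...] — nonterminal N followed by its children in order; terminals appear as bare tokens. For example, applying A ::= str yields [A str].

[T [A ( [T [A ( [T [A unit] -> [T [A str]]] )] -> [T [A str]]] )]]

T
A
( T )
( A -> T )
( ( T ) -> T )
( ( A -> T ) -> T )
( ( unit -> T ) -> T )
( ( unit -> A ) -> T )
( ( unit -> str ) -> T )
( ( unit -> str ) -> A )
( ( unit -> str ) -> str )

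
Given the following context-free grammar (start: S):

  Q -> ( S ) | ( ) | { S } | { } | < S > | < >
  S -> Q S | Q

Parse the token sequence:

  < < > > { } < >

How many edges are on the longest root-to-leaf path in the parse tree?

[S [Q < [S [Q < >]] >] [S [Q { }] [S [Q < >]]]]

4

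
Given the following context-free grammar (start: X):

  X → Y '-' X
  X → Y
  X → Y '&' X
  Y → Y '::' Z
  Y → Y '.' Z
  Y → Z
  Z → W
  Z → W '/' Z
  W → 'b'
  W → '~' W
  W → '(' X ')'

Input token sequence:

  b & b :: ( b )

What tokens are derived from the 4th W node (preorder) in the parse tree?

b

[X [Y [Z [W b]]] & [X [Y [Y [Z [W b]]] :: [Z [W ( [X [Y [Z [W b]]]] )]]]]]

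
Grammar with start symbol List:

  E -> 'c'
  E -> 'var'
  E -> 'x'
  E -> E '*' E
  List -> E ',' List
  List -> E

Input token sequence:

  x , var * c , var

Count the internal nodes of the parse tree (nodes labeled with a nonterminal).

8

[List [E x] , [List [E [E var] * [E c]] , [List [E var]]]]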